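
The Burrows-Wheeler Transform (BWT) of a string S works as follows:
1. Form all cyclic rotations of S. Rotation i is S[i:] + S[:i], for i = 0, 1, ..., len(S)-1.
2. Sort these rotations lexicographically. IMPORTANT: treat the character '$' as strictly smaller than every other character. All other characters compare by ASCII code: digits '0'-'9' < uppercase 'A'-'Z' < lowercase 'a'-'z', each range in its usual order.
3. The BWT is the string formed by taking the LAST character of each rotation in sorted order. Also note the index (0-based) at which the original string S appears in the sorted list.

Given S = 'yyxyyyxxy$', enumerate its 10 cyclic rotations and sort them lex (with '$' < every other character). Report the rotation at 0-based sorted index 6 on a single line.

All 10 rotations (rotation i = S[i:]+S[:i]):
  rot[0] = yyxyyyxxy$
  rot[1] = yxyyyxxy$y
  rot[2] = xyyyxxy$yy
  rot[3] = yyyxxy$yyx
  rot[4] = yyxxy$yyxy
  rot[5] = yxxy$yyxyy
  rot[6] = xxy$yyxyyy
  rot[7] = xy$yyxyyyx
  rot[8] = y$yyxyyyxx
  rot[9] = $yyxyyyxxy
Sorted (with $ < everything):
  sorted[0] = $yyxyyyxxy
  sorted[1] = xxy$yyxyyy
  sorted[2] = xy$yyxyyyx
  sorted[3] = xyyyxxy$yy
  sorted[4] = y$yyxyyyxx
  sorted[5] = yxxy$yyxyy
  sorted[6] = yxyyyxxy$y
  sorted[7] = yyxxy$yyxy
  sorted[8] = yyxyyyxxy$
  sorted[9] = yyyxxy$yyx
sorted[6] = yxyyyxxy$y

Answer: yxyyyxxy$y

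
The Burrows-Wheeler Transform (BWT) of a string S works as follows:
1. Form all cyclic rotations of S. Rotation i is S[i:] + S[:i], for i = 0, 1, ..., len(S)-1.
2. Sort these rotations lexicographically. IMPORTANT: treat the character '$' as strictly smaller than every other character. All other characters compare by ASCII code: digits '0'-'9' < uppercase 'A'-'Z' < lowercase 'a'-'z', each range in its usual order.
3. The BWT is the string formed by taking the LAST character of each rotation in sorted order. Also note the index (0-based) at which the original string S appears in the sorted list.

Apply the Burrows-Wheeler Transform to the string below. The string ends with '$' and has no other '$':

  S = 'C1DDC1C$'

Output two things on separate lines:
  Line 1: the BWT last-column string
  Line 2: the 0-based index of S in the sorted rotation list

Answer: CCC1D$D1
5

Derivation:
All 8 rotations (rotation i = S[i:]+S[:i]):
  rot[0] = C1DDC1C$
  rot[1] = 1DDC1C$C
  rot[2] = DDC1C$C1
  rot[3] = DC1C$C1D
  rot[4] = C1C$C1DD
  rot[5] = 1C$C1DDC
  rot[6] = C$C1DDC1
  rot[7] = $C1DDC1C
Sorted (with $ < everything):
  sorted[0] = $C1DDC1C  (last char: 'C')
  sorted[1] = 1C$C1DDC  (last char: 'C')
  sorted[2] = 1DDC1C$C  (last char: 'C')
  sorted[3] = C$C1DDC1  (last char: '1')
  sorted[4] = C1C$C1DD  (last char: 'D')
  sorted[5] = C1DDC1C$  (last char: '$')
  sorted[6] = DC1C$C1D  (last char: 'D')
  sorted[7] = DDC1C$C1  (last char: '1')
Last column: CCC1D$D1
Original string S is at sorted index 5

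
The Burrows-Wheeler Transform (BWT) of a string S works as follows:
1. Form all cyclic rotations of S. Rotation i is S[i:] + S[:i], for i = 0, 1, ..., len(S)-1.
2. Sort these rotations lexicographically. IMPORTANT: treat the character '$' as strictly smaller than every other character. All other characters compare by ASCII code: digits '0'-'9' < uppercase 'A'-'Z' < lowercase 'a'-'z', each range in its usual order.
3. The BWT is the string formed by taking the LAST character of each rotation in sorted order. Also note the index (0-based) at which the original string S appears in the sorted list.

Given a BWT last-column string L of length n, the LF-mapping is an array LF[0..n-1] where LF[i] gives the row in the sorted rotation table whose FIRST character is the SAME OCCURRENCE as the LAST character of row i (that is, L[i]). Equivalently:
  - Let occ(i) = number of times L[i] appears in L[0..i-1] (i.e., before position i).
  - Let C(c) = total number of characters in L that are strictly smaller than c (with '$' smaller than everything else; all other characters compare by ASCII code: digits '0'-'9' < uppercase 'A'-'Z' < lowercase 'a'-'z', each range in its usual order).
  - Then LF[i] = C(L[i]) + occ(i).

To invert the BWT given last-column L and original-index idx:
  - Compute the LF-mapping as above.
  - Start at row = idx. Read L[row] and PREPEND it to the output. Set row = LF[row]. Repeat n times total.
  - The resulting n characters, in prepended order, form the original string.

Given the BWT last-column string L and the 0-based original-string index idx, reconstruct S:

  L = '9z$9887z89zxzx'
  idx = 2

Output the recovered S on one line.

LF mapping: 5 10 0 6 2 3 1 11 4 7 12 8 13 9
Walk LF starting at row 2, prepending L[row]:
  step 1: row=2, L[2]='$', prepend. Next row=LF[2]=0
  step 2: row=0, L[0]='9', prepend. Next row=LF[0]=5
  step 3: row=5, L[5]='8', prepend. Next row=LF[5]=3
  step 4: row=3, L[3]='9', prepend. Next row=LF[3]=6
  step 5: row=6, L[6]='7', prepend. Next row=LF[6]=1
  step 6: row=1, L[1]='z', prepend. Next row=LF[1]=10
  step 7: row=10, L[10]='z', prepend. Next row=LF[10]=12
  step 8: row=12, L[12]='z', prepend. Next row=LF[12]=13
  step 9: row=13, L[13]='x', prepend. Next row=LF[13]=9
  step 10: row=9, L[9]='9', prepend. Next row=LF[9]=7
  step 11: row=7, L[7]='z', prepend. Next row=LF[7]=11
  step 12: row=11, L[11]='x', prepend. Next row=LF[11]=8
  step 13: row=8, L[8]='8', prepend. Next row=LF[8]=4
  step 14: row=4, L[4]='8', prepend. Next row=LF[4]=2
Reversed output: 88xz9xzzz7989$

Answer: 88xz9xzzz7989$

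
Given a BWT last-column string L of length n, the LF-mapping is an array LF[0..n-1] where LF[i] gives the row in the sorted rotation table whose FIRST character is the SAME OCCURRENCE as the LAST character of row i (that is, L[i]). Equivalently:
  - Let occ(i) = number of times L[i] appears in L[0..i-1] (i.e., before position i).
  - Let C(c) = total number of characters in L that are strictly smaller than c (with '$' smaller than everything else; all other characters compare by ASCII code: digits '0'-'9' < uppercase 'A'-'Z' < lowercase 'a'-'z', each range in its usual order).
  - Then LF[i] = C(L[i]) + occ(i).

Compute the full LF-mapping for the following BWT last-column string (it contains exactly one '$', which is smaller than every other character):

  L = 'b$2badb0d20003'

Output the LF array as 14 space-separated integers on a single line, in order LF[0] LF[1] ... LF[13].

Answer: 9 0 5 10 8 12 11 1 13 6 2 3 4 7

Derivation:
Char counts: '$':1, '0':4, '2':2, '3':1, 'a':1, 'b':3, 'd':2
C (first-col start): C('$')=0, C('0')=1, C('2')=5, C('3')=7, C('a')=8, C('b')=9, C('d')=12
L[0]='b': occ=0, LF[0]=C('b')+0=9+0=9
L[1]='$': occ=0, LF[1]=C('$')+0=0+0=0
L[2]='2': occ=0, LF[2]=C('2')+0=5+0=5
L[3]='b': occ=1, LF[3]=C('b')+1=9+1=10
L[4]='a': occ=0, LF[4]=C('a')+0=8+0=8
L[5]='d': occ=0, LF[5]=C('d')+0=12+0=12
L[6]='b': occ=2, LF[6]=C('b')+2=9+2=11
L[7]='0': occ=0, LF[7]=C('0')+0=1+0=1
L[8]='d': occ=1, LF[8]=C('d')+1=12+1=13
L[9]='2': occ=1, LF[9]=C('2')+1=5+1=6
L[10]='0': occ=1, LF[10]=C('0')+1=1+1=2
L[11]='0': occ=2, LF[11]=C('0')+2=1+2=3
L[12]='0': occ=3, LF[12]=C('0')+3=1+3=4
L[13]='3': occ=0, LF[13]=C('3')+0=7+0=7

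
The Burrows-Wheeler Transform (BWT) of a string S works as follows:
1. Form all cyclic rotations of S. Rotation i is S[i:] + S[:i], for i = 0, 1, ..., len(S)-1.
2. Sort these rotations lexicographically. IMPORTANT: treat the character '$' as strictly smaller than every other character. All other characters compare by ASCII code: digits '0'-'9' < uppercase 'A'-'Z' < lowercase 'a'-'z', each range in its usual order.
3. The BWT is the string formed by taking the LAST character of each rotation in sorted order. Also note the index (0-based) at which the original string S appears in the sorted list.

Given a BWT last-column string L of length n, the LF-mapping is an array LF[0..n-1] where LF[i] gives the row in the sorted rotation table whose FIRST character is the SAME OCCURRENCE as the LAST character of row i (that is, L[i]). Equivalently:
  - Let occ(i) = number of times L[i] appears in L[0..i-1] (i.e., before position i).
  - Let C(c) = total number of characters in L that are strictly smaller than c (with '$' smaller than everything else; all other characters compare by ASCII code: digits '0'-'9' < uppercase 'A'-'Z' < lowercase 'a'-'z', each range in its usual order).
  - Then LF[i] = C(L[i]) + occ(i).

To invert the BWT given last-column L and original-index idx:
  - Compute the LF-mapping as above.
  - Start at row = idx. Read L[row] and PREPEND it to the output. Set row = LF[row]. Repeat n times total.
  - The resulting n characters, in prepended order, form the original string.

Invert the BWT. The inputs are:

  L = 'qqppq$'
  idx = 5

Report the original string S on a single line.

Answer: qqppq$

Derivation:
LF mapping: 3 4 1 2 5 0
Walk LF starting at row 5, prepending L[row]:
  step 1: row=5, L[5]='$', prepend. Next row=LF[5]=0
  step 2: row=0, L[0]='q', prepend. Next row=LF[0]=3
  step 3: row=3, L[3]='p', prepend. Next row=LF[3]=2
  step 4: row=2, L[2]='p', prepend. Next row=LF[2]=1
  step 5: row=1, L[1]='q', prepend. Next row=LF[1]=4
  step 6: row=4, L[4]='q', prepend. Next row=LF[4]=5
Reversed output: qqppq$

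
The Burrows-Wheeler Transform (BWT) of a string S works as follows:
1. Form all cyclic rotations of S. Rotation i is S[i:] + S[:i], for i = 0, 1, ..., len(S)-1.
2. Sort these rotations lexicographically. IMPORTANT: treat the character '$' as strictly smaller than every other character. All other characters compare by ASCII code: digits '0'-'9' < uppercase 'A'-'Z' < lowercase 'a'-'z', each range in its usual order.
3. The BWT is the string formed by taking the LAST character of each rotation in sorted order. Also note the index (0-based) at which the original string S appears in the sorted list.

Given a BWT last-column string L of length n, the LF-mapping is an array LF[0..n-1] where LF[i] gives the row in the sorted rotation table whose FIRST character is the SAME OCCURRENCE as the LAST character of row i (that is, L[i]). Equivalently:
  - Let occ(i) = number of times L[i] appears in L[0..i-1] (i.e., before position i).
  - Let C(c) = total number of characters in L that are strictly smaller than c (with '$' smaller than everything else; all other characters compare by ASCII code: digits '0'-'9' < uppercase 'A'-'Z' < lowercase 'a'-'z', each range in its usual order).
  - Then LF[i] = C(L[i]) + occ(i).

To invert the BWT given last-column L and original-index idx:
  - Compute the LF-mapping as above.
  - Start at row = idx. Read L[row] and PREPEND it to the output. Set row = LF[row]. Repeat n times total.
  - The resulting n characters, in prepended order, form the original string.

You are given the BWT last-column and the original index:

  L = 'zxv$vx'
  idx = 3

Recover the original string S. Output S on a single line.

Answer: xvvxz$

Derivation:
LF mapping: 5 3 1 0 2 4
Walk LF starting at row 3, prepending L[row]:
  step 1: row=3, L[3]='$', prepend. Next row=LF[3]=0
  step 2: row=0, L[0]='z', prepend. Next row=LF[0]=5
  step 3: row=5, L[5]='x', prepend. Next row=LF[5]=4
  step 4: row=4, L[4]='v', prepend. Next row=LF[4]=2
  step 5: row=2, L[2]='v', prepend. Next row=LF[2]=1
  step 6: row=1, L[1]='x', prepend. Next row=LF[1]=3
Reversed output: xvvxz$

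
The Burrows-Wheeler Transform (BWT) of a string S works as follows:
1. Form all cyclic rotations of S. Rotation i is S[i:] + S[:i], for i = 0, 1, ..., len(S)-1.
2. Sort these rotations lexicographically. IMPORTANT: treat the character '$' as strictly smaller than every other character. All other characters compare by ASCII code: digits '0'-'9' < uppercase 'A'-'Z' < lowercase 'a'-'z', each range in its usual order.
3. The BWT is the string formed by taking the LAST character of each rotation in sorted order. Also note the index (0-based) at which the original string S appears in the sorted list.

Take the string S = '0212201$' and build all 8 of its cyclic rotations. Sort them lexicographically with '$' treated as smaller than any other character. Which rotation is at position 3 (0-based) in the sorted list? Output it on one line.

Answer: 1$021220

Derivation:
All 8 rotations (rotation i = S[i:]+S[:i]):
  rot[0] = 0212201$
  rot[1] = 212201$0
  rot[2] = 12201$02
  rot[3] = 2201$021
  rot[4] = 201$0212
  rot[5] = 01$02122
  rot[6] = 1$021220
  rot[7] = $0212201
Sorted (with $ < everything):
  sorted[0] = $0212201
  sorted[1] = 01$02122
  sorted[2] = 0212201$
  sorted[3] = 1$021220
  sorted[4] = 12201$02
  sorted[5] = 201$0212
  sorted[6] = 212201$0
  sorted[7] = 2201$021
sorted[3] = 1$021220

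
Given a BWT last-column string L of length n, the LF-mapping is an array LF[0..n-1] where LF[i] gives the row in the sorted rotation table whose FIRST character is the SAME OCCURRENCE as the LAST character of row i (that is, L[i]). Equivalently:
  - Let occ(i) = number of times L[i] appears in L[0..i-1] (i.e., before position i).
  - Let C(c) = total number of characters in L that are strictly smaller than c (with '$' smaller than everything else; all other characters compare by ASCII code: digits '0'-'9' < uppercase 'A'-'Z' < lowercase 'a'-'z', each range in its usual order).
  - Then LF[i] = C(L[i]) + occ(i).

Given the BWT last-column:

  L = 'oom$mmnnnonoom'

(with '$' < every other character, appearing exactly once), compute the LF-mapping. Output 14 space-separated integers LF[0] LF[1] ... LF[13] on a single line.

Answer: 9 10 1 0 2 3 5 6 7 11 8 12 13 4

Derivation:
Char counts: '$':1, 'm':4, 'n':4, 'o':5
C (first-col start): C('$')=0, C('m')=1, C('n')=5, C('o')=9
L[0]='o': occ=0, LF[0]=C('o')+0=9+0=9
L[1]='o': occ=1, LF[1]=C('o')+1=9+1=10
L[2]='m': occ=0, LF[2]=C('m')+0=1+0=1
L[3]='$': occ=0, LF[3]=C('$')+0=0+0=0
L[4]='m': occ=1, LF[4]=C('m')+1=1+1=2
L[5]='m': occ=2, LF[5]=C('m')+2=1+2=3
L[6]='n': occ=0, LF[6]=C('n')+0=5+0=5
L[7]='n': occ=1, LF[7]=C('n')+1=5+1=6
L[8]='n': occ=2, LF[8]=C('n')+2=5+2=7
L[9]='o': occ=2, LF[9]=C('o')+2=9+2=11
L[10]='n': occ=3, LF[10]=C('n')+3=5+3=8
L[11]='o': occ=3, LF[11]=C('o')+3=9+3=12
L[12]='o': occ=4, LF[12]=C('o')+4=9+4=13
L[13]='m': occ=3, LF[13]=C('m')+3=1+3=4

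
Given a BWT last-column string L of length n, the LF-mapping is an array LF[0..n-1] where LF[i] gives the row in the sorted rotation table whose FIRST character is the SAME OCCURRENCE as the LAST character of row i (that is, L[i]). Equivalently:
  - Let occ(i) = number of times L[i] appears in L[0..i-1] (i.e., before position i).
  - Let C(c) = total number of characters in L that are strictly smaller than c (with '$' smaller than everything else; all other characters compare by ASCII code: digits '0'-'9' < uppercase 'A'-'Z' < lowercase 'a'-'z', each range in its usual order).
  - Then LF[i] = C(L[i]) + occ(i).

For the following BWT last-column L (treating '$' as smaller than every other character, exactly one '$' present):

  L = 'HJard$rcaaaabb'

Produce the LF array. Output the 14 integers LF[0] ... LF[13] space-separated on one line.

Char counts: '$':1, 'H':1, 'J':1, 'a':5, 'b':2, 'c':1, 'd':1, 'r':2
C (first-col start): C('$')=0, C('H')=1, C('J')=2, C('a')=3, C('b')=8, C('c')=10, C('d')=11, C('r')=12
L[0]='H': occ=0, LF[0]=C('H')+0=1+0=1
L[1]='J': occ=0, LF[1]=C('J')+0=2+0=2
L[2]='a': occ=0, LF[2]=C('a')+0=3+0=3
L[3]='r': occ=0, LF[3]=C('r')+0=12+0=12
L[4]='d': occ=0, LF[4]=C('d')+0=11+0=11
L[5]='$': occ=0, LF[5]=C('$')+0=0+0=0
L[6]='r': occ=1, LF[6]=C('r')+1=12+1=13
L[7]='c': occ=0, LF[7]=C('c')+0=10+0=10
L[8]='a': occ=1, LF[8]=C('a')+1=3+1=4
L[9]='a': occ=2, LF[9]=C('a')+2=3+2=5
L[10]='a': occ=3, LF[10]=C('a')+3=3+3=6
L[11]='a': occ=4, LF[11]=C('a')+4=3+4=7
L[12]='b': occ=0, LF[12]=C('b')+0=8+0=8
L[13]='b': occ=1, LF[13]=C('b')+1=8+1=9

Answer: 1 2 3 12 11 0 13 10 4 5 6 7 8 9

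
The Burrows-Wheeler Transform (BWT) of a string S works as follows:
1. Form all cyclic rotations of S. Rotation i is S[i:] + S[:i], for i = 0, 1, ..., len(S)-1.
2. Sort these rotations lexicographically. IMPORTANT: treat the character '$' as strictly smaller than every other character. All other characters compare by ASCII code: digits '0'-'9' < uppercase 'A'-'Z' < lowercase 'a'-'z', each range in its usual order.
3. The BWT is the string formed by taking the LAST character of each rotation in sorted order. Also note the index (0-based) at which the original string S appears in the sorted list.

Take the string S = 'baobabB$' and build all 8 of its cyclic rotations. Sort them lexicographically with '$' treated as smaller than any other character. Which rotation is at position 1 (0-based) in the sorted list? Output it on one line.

Answer: B$baobab

Derivation:
All 8 rotations (rotation i = S[i:]+S[:i]):
  rot[0] = baobabB$
  rot[1] = aobabB$b
  rot[2] = obabB$ba
  rot[3] = babB$bao
  rot[4] = abB$baob
  rot[5] = bB$baoba
  rot[6] = B$baobab
  rot[7] = $baobabB
Sorted (with $ < everything):
  sorted[0] = $baobabB
  sorted[1] = B$baobab
  sorted[2] = abB$baob
  sorted[3] = aobabB$b
  sorted[4] = bB$baoba
  sorted[5] = babB$bao
  sorted[6] = baobabB$
  sorted[7] = obabB$ba
sorted[1] = B$baobab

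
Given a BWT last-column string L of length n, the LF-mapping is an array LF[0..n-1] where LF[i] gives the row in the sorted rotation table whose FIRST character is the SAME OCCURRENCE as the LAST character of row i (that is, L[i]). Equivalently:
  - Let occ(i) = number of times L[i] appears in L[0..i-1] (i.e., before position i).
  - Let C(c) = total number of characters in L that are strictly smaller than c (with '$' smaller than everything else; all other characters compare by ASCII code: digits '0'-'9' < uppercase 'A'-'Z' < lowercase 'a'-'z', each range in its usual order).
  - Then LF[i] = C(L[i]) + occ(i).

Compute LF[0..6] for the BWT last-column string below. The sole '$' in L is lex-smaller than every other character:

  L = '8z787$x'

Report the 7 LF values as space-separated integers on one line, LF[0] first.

Char counts: '$':1, '7':2, '8':2, 'x':1, 'z':1
C (first-col start): C('$')=0, C('7')=1, C('8')=3, C('x')=5, C('z')=6
L[0]='8': occ=0, LF[0]=C('8')+0=3+0=3
L[1]='z': occ=0, LF[1]=C('z')+0=6+0=6
L[2]='7': occ=0, LF[2]=C('7')+0=1+0=1
L[3]='8': occ=1, LF[3]=C('8')+1=3+1=4
L[4]='7': occ=1, LF[4]=C('7')+1=1+1=2
L[5]='$': occ=0, LF[5]=C('$')+0=0+0=0
L[6]='x': occ=0, LF[6]=C('x')+0=5+0=5

Answer: 3 6 1 4 2 0 5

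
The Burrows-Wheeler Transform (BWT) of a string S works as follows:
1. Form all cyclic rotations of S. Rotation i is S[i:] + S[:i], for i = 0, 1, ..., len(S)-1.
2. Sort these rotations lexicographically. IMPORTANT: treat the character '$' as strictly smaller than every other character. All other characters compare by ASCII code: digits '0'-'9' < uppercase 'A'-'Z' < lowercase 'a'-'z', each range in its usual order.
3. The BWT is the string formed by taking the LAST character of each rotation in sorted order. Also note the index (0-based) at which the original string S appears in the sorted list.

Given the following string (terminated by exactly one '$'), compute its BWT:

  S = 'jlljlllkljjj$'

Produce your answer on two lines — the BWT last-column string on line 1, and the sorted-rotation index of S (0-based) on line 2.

All 13 rotations (rotation i = S[i:]+S[:i]):
  rot[0] = jlljlllkljjj$
  rot[1] = lljlllkljjj$j
  rot[2] = ljlllkljjj$jl
  rot[3] = jlllkljjj$jll
  rot[4] = lllkljjj$jllj
  rot[5] = llkljjj$jlljl
  rot[6] = lkljjj$jlljll
  rot[7] = kljjj$jlljlll
  rot[8] = ljjj$jlljlllk
  rot[9] = jjj$jlljlllkl
  rot[10] = jj$jlljlllklj
  rot[11] = j$jlljlllkljj
  rot[12] = $jlljlllkljjj
Sorted (with $ < everything):
  sorted[0] = $jlljlllkljjj  (last char: 'j')
  sorted[1] = j$jlljlllkljj  (last char: 'j')
  sorted[2] = jj$jlljlllklj  (last char: 'j')
  sorted[3] = jjj$jlljlllkl  (last char: 'l')
  sorted[4] = jlljlllkljjj$  (last char: '$')
  sorted[5] = jlllkljjj$jll  (last char: 'l')
  sorted[6] = kljjj$jlljlll  (last char: 'l')
  sorted[7] = ljjj$jlljlllk  (last char: 'k')
  sorted[8] = ljlllkljjj$jl  (last char: 'l')
  sorted[9] = lkljjj$jlljll  (last char: 'l')
  sorted[10] = lljlllkljjj$j  (last char: 'j')
  sorted[11] = llkljjj$jlljl  (last char: 'l')
  sorted[12] = lllkljjj$jllj  (last char: 'j')
Last column: jjjl$llklljlj
Original string S is at sorted index 4

Answer: jjjl$llklljlj
4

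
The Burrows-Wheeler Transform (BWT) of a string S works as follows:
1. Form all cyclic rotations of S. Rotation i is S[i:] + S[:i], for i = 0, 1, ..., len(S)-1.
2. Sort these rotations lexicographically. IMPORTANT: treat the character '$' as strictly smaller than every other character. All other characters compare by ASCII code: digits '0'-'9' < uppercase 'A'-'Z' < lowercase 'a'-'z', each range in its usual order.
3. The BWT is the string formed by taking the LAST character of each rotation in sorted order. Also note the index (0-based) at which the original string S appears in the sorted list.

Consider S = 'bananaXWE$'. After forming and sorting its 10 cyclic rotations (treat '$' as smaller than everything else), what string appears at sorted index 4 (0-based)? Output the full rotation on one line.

All 10 rotations (rotation i = S[i:]+S[:i]):
  rot[0] = bananaXWE$
  rot[1] = ananaXWE$b
  rot[2] = nanaXWE$ba
  rot[3] = anaXWE$ban
  rot[4] = naXWE$bana
  rot[5] = aXWE$banan
  rot[6] = XWE$banana
  rot[7] = WE$bananaX
  rot[8] = E$bananaXW
  rot[9] = $bananaXWE
Sorted (with $ < everything):
  sorted[0] = $bananaXWE
  sorted[1] = E$bananaXW
  sorted[2] = WE$bananaX
  sorted[3] = XWE$banana
  sorted[4] = aXWE$banan
  sorted[5] = anaXWE$ban
  sorted[6] = ananaXWE$b
  sorted[7] = bananaXWE$
  sorted[8] = naXWE$bana
  sorted[9] = nanaXWE$ba
sorted[4] = aXWE$banan

Answer: aXWE$banan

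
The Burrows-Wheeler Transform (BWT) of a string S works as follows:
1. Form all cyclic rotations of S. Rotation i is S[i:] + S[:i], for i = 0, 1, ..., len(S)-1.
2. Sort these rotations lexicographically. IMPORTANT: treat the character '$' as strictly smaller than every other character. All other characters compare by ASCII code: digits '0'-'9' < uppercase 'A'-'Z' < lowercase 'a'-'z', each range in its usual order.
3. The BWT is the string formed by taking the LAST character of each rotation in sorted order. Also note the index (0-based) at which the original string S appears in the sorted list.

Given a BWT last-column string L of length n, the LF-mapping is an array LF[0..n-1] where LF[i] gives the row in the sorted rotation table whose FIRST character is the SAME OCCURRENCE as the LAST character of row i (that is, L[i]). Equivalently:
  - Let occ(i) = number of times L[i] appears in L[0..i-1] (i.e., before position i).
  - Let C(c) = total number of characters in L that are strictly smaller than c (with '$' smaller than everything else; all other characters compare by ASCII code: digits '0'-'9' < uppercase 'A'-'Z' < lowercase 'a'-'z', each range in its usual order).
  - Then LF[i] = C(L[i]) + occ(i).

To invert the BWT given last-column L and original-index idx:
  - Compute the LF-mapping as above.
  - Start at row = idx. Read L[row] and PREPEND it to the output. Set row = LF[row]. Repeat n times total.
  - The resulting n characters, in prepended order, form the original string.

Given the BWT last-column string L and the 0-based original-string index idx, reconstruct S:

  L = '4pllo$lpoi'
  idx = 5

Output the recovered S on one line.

LF mapping: 1 8 3 4 6 0 5 9 7 2
Walk LF starting at row 5, prepending L[row]:
  step 1: row=5, L[5]='$', prepend. Next row=LF[5]=0
  step 2: row=0, L[0]='4', prepend. Next row=LF[0]=1
  step 3: row=1, L[1]='p', prepend. Next row=LF[1]=8
  step 4: row=8, L[8]='o', prepend. Next row=LF[8]=7
  step 5: row=7, L[7]='p', prepend. Next row=LF[7]=9
  step 6: row=9, L[9]='i', prepend. Next row=LF[9]=2
  step 7: row=2, L[2]='l', prepend. Next row=LF[2]=3
  step 8: row=3, L[3]='l', prepend. Next row=LF[3]=4
  step 9: row=4, L[4]='o', prepend. Next row=LF[4]=6
  step 10: row=6, L[6]='l', prepend. Next row=LF[6]=5
Reversed output: lollipop4$

Answer: lollipop4$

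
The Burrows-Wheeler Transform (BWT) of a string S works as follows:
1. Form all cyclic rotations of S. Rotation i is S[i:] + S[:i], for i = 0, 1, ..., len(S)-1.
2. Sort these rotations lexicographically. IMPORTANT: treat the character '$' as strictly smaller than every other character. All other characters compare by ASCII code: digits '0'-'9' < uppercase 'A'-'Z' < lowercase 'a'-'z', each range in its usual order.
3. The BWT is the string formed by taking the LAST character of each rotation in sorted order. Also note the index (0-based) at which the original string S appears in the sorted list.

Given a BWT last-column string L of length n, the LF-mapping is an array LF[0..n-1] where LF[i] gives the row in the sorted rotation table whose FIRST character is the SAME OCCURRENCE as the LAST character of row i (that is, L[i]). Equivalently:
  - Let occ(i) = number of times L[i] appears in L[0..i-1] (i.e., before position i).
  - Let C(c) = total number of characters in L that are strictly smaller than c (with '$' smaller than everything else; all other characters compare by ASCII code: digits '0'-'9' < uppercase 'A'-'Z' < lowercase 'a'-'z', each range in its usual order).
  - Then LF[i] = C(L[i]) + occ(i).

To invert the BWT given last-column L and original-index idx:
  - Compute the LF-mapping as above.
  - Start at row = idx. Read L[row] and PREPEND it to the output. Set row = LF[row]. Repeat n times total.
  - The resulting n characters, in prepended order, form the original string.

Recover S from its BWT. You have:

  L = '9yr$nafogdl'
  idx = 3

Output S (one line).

Answer: dragonfly9$

Derivation:
LF mapping: 1 10 9 0 7 2 4 8 5 3 6
Walk LF starting at row 3, prepending L[row]:
  step 1: row=3, L[3]='$', prepend. Next row=LF[3]=0
  step 2: row=0, L[0]='9', prepend. Next row=LF[0]=1
  step 3: row=1, L[1]='y', prepend. Next row=LF[1]=10
  step 4: row=10, L[10]='l', prepend. Next row=LF[10]=6
  step 5: row=6, L[6]='f', prepend. Next row=LF[6]=4
  step 6: row=4, L[4]='n', prepend. Next row=LF[4]=7
  step 7: row=7, L[7]='o', prepend. Next row=LF[7]=8
  step 8: row=8, L[8]='g', prepend. Next row=LF[8]=5
  step 9: row=5, L[5]='a', prepend. Next row=LF[5]=2
  step 10: row=2, L[2]='r', prepend. Next row=LF[2]=9
  step 11: row=9, L[9]='d', prepend. Next row=LF[9]=3
Reversed output: dragonfly9$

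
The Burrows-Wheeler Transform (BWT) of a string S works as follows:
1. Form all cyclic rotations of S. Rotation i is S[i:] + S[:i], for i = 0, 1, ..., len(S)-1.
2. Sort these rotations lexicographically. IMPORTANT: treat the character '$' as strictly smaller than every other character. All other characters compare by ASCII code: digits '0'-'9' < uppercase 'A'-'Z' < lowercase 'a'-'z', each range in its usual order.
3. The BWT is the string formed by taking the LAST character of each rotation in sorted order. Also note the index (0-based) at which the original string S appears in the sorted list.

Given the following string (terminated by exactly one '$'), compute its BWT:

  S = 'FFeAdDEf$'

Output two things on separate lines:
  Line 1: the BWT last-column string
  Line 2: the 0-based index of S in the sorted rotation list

Answer: fedD$FAFE
4

Derivation:
All 9 rotations (rotation i = S[i:]+S[:i]):
  rot[0] = FFeAdDEf$
  rot[1] = FeAdDEf$F
  rot[2] = eAdDEf$FF
  rot[3] = AdDEf$FFe
  rot[4] = dDEf$FFeA
  rot[5] = DEf$FFeAd
  rot[6] = Ef$FFeAdD
  rot[7] = f$FFeAdDE
  rot[8] = $FFeAdDEf
Sorted (with $ < everything):
  sorted[0] = $FFeAdDEf  (last char: 'f')
  sorted[1] = AdDEf$FFe  (last char: 'e')
  sorted[2] = DEf$FFeAd  (last char: 'd')
  sorted[3] = Ef$FFeAdD  (last char: 'D')
  sorted[4] = FFeAdDEf$  (last char: '$')
  sorted[5] = FeAdDEf$F  (last char: 'F')
  sorted[6] = dDEf$FFeA  (last char: 'A')
  sorted[7] = eAdDEf$FF  (last char: 'F')
  sorted[8] = f$FFeAdDE  (last char: 'E')
Last column: fedD$FAFE
Original string S is at sorted index 4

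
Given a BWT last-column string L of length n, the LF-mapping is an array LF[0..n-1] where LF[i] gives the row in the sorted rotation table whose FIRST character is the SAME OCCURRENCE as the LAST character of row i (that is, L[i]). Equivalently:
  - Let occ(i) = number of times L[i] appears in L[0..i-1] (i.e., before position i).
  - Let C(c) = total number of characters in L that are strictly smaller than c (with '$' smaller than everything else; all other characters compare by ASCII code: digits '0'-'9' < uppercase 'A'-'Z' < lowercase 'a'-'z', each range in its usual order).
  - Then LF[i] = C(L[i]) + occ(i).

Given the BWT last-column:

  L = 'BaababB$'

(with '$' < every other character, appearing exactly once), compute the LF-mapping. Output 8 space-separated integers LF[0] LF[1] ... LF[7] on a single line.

Answer: 1 3 4 6 5 7 2 0

Derivation:
Char counts: '$':1, 'B':2, 'a':3, 'b':2
C (first-col start): C('$')=0, C('B')=1, C('a')=3, C('b')=6
L[0]='B': occ=0, LF[0]=C('B')+0=1+0=1
L[1]='a': occ=0, LF[1]=C('a')+0=3+0=3
L[2]='a': occ=1, LF[2]=C('a')+1=3+1=4
L[3]='b': occ=0, LF[3]=C('b')+0=6+0=6
L[4]='a': occ=2, LF[4]=C('a')+2=3+2=5
L[5]='b': occ=1, LF[5]=C('b')+1=6+1=7
L[6]='B': occ=1, LF[6]=C('B')+1=1+1=2
L[7]='$': occ=0, LF[7]=C('$')+0=0+0=0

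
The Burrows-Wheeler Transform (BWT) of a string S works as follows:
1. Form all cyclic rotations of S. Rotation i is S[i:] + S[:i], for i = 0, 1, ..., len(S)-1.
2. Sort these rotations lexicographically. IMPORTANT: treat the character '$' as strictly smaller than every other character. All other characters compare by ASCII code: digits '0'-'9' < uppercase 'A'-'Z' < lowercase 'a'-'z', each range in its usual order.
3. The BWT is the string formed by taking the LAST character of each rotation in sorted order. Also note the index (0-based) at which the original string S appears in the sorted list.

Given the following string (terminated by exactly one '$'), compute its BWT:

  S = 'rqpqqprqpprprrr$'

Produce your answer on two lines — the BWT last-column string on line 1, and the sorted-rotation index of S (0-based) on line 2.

All 16 rotations (rotation i = S[i:]+S[:i]):
  rot[0] = rqpqqprqpprprrr$
  rot[1] = qpqqprqpprprrr$r
  rot[2] = pqqprqpprprrr$rq
  rot[3] = qqprqpprprrr$rqp
  rot[4] = qprqpprprrr$rqpq
  rot[5] = prqpprprrr$rqpqq
  rot[6] = rqpprprrr$rqpqqp
  rot[7] = qpprprrr$rqpqqpr
  rot[8] = pprprrr$rqpqqprq
  rot[9] = prprrr$rqpqqprqp
  rot[10] = rprrr$rqpqqprqpp
  rot[11] = prrr$rqpqqprqppr
  rot[12] = rrr$rqpqqprqpprp
  rot[13] = rr$rqpqqprqpprpr
  rot[14] = r$rqpqqprqpprprr
  rot[15] = $rqpqqprqpprprrr
Sorted (with $ < everything):
  sorted[0] = $rqpqqprqpprprrr  (last char: 'r')
  sorted[1] = pprprrr$rqpqqprq  (last char: 'q')
  sorted[2] = pqqprqpprprrr$rq  (last char: 'q')
  sorted[3] = prprrr$rqpqqprqp  (last char: 'p')
  sorted[4] = prqpprprrr$rqpqq  (last char: 'q')
  sorted[5] = prrr$rqpqqprqppr  (last char: 'r')
  sorted[6] = qpprprrr$rqpqqpr  (last char: 'r')
  sorted[7] = qpqqprqpprprrr$r  (last char: 'r')
  sorted[8] = qprqpprprrr$rqpq  (last char: 'q')
  sorted[9] = qqprqpprprrr$rqp  (last char: 'p')
  sorted[10] = r$rqpqqprqpprprr  (last char: 'r')
  sorted[11] = rprrr$rqpqqprqpp  (last char: 'p')
  sorted[12] = rqpprprrr$rqpqqp  (last char: 'p')
  sorted[13] = rqpqqprqpprprrr$  (last char: '$')
  sorted[14] = rr$rqpqqprqpprpr  (last char: 'r')
  sorted[15] = rrr$rqpqqprqpprp  (last char: 'p')
Last column: rqqpqrrrqprpp$rp
Original string S is at sorted index 13

Answer: rqqpqrrrqprpp$rp
13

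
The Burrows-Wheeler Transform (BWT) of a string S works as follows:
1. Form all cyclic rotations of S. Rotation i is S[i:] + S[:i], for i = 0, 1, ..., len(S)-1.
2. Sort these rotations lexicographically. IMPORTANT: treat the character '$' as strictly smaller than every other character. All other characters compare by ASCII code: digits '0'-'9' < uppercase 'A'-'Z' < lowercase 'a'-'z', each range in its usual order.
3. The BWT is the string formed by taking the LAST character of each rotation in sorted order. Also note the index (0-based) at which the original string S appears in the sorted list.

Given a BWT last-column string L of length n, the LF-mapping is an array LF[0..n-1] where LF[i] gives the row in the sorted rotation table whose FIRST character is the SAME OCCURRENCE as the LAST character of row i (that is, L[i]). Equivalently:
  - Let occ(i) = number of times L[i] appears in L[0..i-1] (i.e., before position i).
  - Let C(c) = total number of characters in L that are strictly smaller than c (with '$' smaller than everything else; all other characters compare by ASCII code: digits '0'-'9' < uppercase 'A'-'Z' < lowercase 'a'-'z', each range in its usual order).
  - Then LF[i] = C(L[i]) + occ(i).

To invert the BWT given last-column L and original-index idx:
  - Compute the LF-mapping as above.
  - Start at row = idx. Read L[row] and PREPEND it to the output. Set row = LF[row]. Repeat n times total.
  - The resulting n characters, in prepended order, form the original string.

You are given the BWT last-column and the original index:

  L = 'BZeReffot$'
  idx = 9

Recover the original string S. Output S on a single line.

Answer: toffeeRZB$

Derivation:
LF mapping: 1 3 4 2 5 6 7 8 9 0
Walk LF starting at row 9, prepending L[row]:
  step 1: row=9, L[9]='$', prepend. Next row=LF[9]=0
  step 2: row=0, L[0]='B', prepend. Next row=LF[0]=1
  step 3: row=1, L[1]='Z', prepend. Next row=LF[1]=3
  step 4: row=3, L[3]='R', prepend. Next row=LF[3]=2
  step 5: row=2, L[2]='e', prepend. Next row=LF[2]=4
  step 6: row=4, L[4]='e', prepend. Next row=LF[4]=5
  step 7: row=5, L[5]='f', prepend. Next row=LF[5]=6
  step 8: row=6, L[6]='f', prepend. Next row=LF[6]=7
  step 9: row=7, L[7]='o', prepend. Next row=LF[7]=8
  step 10: row=8, L[8]='t', prepend. Next row=LF[8]=9
Reversed output: toffeeRZB$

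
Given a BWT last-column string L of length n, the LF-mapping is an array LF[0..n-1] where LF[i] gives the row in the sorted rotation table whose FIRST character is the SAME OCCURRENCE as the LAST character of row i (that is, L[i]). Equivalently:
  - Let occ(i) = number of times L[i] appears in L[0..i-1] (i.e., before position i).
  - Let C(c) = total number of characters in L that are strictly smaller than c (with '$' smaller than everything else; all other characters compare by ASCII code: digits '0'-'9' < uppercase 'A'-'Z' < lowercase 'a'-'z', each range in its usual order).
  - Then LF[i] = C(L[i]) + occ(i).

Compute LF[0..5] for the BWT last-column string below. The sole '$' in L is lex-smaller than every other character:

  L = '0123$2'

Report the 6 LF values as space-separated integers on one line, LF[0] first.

Char counts: '$':1, '0':1, '1':1, '2':2, '3':1
C (first-col start): C('$')=0, C('0')=1, C('1')=2, C('2')=3, C('3')=5
L[0]='0': occ=0, LF[0]=C('0')+0=1+0=1
L[1]='1': occ=0, LF[1]=C('1')+0=2+0=2
L[2]='2': occ=0, LF[2]=C('2')+0=3+0=3
L[3]='3': occ=0, LF[3]=C('3')+0=5+0=5
L[4]='$': occ=0, LF[4]=C('$')+0=0+0=0
L[5]='2': occ=1, LF[5]=C('2')+1=3+1=4

Answer: 1 2 3 5 0 4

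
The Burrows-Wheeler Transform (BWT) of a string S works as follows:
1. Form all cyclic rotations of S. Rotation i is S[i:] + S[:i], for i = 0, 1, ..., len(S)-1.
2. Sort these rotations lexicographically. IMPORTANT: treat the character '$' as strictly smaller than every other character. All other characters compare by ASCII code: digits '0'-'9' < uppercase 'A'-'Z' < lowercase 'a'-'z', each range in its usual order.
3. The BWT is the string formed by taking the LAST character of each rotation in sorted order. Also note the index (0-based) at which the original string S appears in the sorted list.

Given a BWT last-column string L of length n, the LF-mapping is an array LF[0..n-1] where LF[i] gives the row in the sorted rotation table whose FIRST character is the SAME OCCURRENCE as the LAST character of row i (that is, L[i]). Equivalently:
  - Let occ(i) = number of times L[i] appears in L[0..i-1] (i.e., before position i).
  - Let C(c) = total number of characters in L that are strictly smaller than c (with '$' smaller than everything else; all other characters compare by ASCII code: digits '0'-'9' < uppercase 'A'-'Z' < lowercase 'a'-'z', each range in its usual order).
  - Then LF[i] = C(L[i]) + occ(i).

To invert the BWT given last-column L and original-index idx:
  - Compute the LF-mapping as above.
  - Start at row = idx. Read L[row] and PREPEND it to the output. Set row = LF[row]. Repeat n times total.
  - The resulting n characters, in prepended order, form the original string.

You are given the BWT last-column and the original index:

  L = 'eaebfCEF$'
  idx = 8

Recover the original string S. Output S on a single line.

LF mapping: 6 4 7 5 8 1 2 3 0
Walk LF starting at row 8, prepending L[row]:
  step 1: row=8, L[8]='$', prepend. Next row=LF[8]=0
  step 2: row=0, L[0]='e', prepend. Next row=LF[0]=6
  step 3: row=6, L[6]='E', prepend. Next row=LF[6]=2
  step 4: row=2, L[2]='e', prepend. Next row=LF[2]=7
  step 5: row=7, L[7]='F', prepend. Next row=LF[7]=3
  step 6: row=3, L[3]='b', prepend. Next row=LF[3]=5
  step 7: row=5, L[5]='C', prepend. Next row=LF[5]=1
  step 8: row=1, L[1]='a', prepend. Next row=LF[1]=4
  step 9: row=4, L[4]='f', prepend. Next row=LF[4]=8
Reversed output: faCbFeEe$

Answer: faCbFeEe$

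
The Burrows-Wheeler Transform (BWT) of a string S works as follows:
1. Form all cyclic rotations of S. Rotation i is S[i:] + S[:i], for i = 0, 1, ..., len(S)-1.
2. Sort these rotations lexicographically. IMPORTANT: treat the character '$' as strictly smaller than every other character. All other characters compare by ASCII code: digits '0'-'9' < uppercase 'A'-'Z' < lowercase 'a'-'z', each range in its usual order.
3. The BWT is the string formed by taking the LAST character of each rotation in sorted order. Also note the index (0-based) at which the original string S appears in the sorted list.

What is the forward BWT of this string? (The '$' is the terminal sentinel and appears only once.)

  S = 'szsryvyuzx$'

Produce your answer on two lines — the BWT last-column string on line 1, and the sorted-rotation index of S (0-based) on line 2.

All 11 rotations (rotation i = S[i:]+S[:i]):
  rot[0] = szsryvyuzx$
  rot[1] = zsryvyuzx$s
  rot[2] = sryvyuzx$sz
  rot[3] = ryvyuzx$szs
  rot[4] = yvyuzx$szsr
  rot[5] = vyuzx$szsry
  rot[6] = yuzx$szsryv
  rot[7] = uzx$szsryvy
  rot[8] = zx$szsryvyu
  rot[9] = x$szsryvyuz
  rot[10] = $szsryvyuzx
Sorted (with $ < everything):
  sorted[0] = $szsryvyuzx  (last char: 'x')
  sorted[1] = ryvyuzx$szs  (last char: 's')
  sorted[2] = sryvyuzx$sz  (last char: 'z')
  sorted[3] = szsryvyuzx$  (last char: '$')
  sorted[4] = uzx$szsryvy  (last char: 'y')
  sorted[5] = vyuzx$szsry  (last char: 'y')
  sorted[6] = x$szsryvyuz  (last char: 'z')
  sorted[7] = yuzx$szsryv  (last char: 'v')
  sorted[8] = yvyuzx$szsr  (last char: 'r')
  sorted[9] = zsryvyuzx$s  (last char: 's')
  sorted[10] = zx$szsryvyu  (last char: 'u')
Last column: xsz$yyzvrsu
Original string S is at sorted index 3

Answer: xsz$yyzvrsu
3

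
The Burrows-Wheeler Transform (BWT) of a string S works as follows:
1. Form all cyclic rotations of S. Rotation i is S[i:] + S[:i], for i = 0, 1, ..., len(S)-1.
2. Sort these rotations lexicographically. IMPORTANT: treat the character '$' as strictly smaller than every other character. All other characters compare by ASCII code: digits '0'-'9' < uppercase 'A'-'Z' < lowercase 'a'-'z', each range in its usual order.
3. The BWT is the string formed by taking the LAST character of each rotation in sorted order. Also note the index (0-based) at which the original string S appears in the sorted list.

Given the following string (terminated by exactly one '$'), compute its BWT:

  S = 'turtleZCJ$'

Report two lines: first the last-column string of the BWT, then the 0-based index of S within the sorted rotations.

All 10 rotations (rotation i = S[i:]+S[:i]):
  rot[0] = turtleZCJ$
  rot[1] = urtleZCJ$t
  rot[2] = rtleZCJ$tu
  rot[3] = tleZCJ$tur
  rot[4] = leZCJ$turt
  rot[5] = eZCJ$turtl
  rot[6] = ZCJ$turtle
  rot[7] = CJ$turtleZ
  rot[8] = J$turtleZC
  rot[9] = $turtleZCJ
Sorted (with $ < everything):
  sorted[0] = $turtleZCJ  (last char: 'J')
  sorted[1] = CJ$turtleZ  (last char: 'Z')
  sorted[2] = J$turtleZC  (last char: 'C')
  sorted[3] = ZCJ$turtle  (last char: 'e')
  sorted[4] = eZCJ$turtl  (last char: 'l')
  sorted[5] = leZCJ$turt  (last char: 't')
  sorted[6] = rtleZCJ$tu  (last char: 'u')
  sorted[7] = tleZCJ$tur  (last char: 'r')
  sorted[8] = turtleZCJ$  (last char: '$')
  sorted[9] = urtleZCJ$t  (last char: 't')
Last column: JZCeltur$t
Original string S is at sorted index 8

Answer: JZCeltur$t
8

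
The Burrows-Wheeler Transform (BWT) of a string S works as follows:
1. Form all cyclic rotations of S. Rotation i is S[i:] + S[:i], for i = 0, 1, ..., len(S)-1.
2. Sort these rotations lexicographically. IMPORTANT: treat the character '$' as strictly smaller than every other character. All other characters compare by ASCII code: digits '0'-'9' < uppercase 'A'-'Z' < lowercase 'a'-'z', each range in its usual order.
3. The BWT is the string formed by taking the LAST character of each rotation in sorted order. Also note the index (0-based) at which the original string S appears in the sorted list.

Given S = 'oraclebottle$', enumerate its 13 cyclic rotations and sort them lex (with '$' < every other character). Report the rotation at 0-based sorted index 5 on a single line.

All 13 rotations (rotation i = S[i:]+S[:i]):
  rot[0] = oraclebottle$
  rot[1] = raclebottle$o
  rot[2] = aclebottle$or
  rot[3] = clebottle$ora
  rot[4] = lebottle$orac
  rot[5] = ebottle$oracl
  rot[6] = bottle$oracle
  rot[7] = ottle$oracleb
  rot[8] = ttle$oraclebo
  rot[9] = tle$oraclebot
  rot[10] = le$oraclebott
  rot[11] = e$oraclebottl
  rot[12] = $oraclebottle
Sorted (with $ < everything):
  sorted[0] = $oraclebottle
  sorted[1] = aclebottle$or
  sorted[2] = bottle$oracle
  sorted[3] = clebottle$ora
  sorted[4] = e$oraclebottl
  sorted[5] = ebottle$oracl
  sorted[6] = le$oraclebott
  sorted[7] = lebottle$orac
  sorted[8] = oraclebottle$
  sorted[9] = ottle$oracleb
  sorted[10] = raclebottle$o
  sorted[11] = tle$oraclebot
  sorted[12] = ttle$oraclebo
sorted[5] = ebottle$oracl

Answer: ebottle$oracl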